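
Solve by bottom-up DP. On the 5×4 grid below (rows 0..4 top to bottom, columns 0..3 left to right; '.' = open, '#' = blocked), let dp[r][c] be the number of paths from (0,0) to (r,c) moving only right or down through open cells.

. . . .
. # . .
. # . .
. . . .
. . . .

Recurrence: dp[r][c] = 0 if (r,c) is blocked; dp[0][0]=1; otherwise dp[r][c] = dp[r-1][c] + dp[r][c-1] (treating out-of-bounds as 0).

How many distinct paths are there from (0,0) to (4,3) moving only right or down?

9

r\c   0   1   2   3
  0   1   1   1   1
  1   1   0   1   2
  2   1   0   1   3
  3   1   1   2   5
  4   1   2   4   9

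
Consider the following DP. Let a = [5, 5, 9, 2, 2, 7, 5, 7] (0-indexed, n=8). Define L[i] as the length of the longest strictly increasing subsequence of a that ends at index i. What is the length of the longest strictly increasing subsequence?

   i    0    1    2    3    4    5    6    7
a[i]    5    5    9    2    2    7    5    7
L[i]    1    1    2    1    1    2    2    3

3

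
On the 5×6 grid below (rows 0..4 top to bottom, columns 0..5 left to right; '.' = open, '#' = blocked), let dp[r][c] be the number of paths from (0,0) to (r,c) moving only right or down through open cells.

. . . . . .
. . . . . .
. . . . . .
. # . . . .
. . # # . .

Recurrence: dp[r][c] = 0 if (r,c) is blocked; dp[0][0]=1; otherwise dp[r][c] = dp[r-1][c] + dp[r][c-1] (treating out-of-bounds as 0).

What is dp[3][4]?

31

r\c   0   1   2   3   4   5
  0   1   1   1   1   1   1
  1   1   2   3   4   5   6
  2   1   3   6  10  15  21
  3   1   0   6  16  31  52
  4   1   1   0   0  31  83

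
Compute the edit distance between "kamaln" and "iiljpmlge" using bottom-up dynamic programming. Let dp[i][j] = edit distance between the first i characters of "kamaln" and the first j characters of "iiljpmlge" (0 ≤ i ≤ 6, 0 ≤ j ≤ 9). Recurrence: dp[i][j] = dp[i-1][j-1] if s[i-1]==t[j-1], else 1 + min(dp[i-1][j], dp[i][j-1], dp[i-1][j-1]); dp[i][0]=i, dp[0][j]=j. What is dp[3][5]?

   ''  i  i  l  j  p  m  l  g  e
''  0  1  2  3  4  5  6  7  8  9
 k  1  1  2  3  4  5  6  7  8  9
 a  2  2  2  3  4  5  6  7  8  9
 m  3  3  3  3  4  5  5  6  7  8
 a  4  4  4  4  4  5  6  6  7  8
 l  5  5  5  4  5  5  6  6  7  8
 n  6  6  6  5  5  6  6  7  7  8

5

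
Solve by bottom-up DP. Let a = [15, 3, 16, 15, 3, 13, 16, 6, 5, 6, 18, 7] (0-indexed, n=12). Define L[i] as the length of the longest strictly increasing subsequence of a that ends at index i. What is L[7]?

2

   i    0    1    2    3    4    5    6    7    8    9   10   11
a[i]   15    3   16   15    3   13   16    6    5    6   18    7
L[i]    1    1    2    2    1    2    3    2    2    3    4    4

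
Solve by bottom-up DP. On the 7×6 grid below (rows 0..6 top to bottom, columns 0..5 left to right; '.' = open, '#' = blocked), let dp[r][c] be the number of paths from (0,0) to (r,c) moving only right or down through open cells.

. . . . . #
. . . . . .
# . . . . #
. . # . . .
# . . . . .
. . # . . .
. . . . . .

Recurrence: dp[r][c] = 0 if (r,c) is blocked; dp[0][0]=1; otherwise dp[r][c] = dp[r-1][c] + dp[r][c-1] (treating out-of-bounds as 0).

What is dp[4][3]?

r\c   0   1   2   3   4   5
  0   1   1   1   1   1   0
  1   1   2   3   4   5   5
  2   0   2   5   9  14   0
  3   0   2   0   9  23  23
  4   0   2   2  11  34  57
  5   0   2   0  11  45 102
  6   0   2   2  13  58 160

11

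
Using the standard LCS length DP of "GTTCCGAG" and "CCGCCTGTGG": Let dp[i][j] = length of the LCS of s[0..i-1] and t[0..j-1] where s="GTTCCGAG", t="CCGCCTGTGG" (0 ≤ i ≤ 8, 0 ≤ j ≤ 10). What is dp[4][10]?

   ''  C  C  G  C  C  T  G  T  G  G
''  0  0  0  0  0  0  0  0  0  0  0
 G  0  0  0  1  1  1  1  1  1  1  1
 T  0  0  0  1  1  1  2  2  2  2  2
 T  0  0  0  1  1  1  2  2  3  3  3
 C  0  1  1  1  2  2  2  2  3  3  3
 C  0  1  2  2  2  3  3  3  3  3  3
 G  0  1  2  3  3  3  3  4  4  4  4
 A  0  1  2  3  3  3  3  4  4  4  4
 G  0  1  2  3  3  3  3  4  4  5  5

3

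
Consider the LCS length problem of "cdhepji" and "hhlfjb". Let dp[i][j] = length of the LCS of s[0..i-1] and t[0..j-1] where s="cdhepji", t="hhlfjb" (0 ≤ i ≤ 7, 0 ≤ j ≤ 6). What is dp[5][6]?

   ''  h  h  l  f  j  b
''  0  0  0  0  0  0  0
 c  0  0  0  0  0  0  0
 d  0  0  0  0  0  0  0
 h  0  1  1  1  1  1  1
 e  0  1  1  1  1  1  1
 p  0  1  1  1  1  1  1
 j  0  1  1  1  1  2  2
 i  0  1  1  1  1  2  2

1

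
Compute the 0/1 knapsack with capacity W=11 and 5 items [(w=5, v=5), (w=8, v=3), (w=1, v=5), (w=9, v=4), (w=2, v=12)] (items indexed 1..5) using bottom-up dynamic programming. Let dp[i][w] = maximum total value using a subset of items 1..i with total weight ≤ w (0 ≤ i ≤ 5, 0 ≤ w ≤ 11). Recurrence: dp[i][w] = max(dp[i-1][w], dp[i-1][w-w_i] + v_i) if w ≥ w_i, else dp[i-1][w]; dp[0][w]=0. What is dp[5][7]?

17

i\w   0   1   2   3   4   5   6   7   8   9  10  11
  0   0   0   0   0   0   0   0   0   0   0   0   0
  1   0   0   0   0   0   5   5   5   5   5   5   5
  2   0   0   0   0   0   5   5   5   5   5   5   5
  3   0   5   5   5   5   5  10  10  10  10  10  10
  4   0   5   5   5   5   5  10  10  10  10  10  10
  5   0   5  12  17  17  17  17  17  22  22  22  22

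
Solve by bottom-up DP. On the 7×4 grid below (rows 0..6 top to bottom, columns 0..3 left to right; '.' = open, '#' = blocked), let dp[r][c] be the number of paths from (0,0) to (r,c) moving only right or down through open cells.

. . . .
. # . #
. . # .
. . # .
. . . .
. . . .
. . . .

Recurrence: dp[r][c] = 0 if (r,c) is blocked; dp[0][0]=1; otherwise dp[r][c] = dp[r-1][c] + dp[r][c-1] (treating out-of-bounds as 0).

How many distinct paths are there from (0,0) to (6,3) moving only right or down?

r\c   0   1   2   3
  0   1   1   1   1
  1   1   0   1   0
  2   1   1   0   0
  3   1   2   0   0
  4   1   3   3   3
  5   1   4   7  10
  6   1   5  12  22

22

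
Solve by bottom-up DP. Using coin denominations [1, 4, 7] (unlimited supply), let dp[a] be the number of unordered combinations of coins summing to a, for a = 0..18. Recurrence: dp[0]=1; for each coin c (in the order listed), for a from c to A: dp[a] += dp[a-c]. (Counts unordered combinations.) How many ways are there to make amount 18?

after  coin     0     1     2     3     4     5     6     7     8     9    10    11    12    13    14    15    16    17    18
          1     1     1     1     1     1     1     1     1     1     1     1     1     1     1     1     1     1     1     1
          4     1     1     1     1     2     2     2     2     3     3     3     3     4     4     4     4     5     5     5
          7     1     1     1     1     2     2     2     3     4     4     4     5     6     6     7     8     9     9    10

10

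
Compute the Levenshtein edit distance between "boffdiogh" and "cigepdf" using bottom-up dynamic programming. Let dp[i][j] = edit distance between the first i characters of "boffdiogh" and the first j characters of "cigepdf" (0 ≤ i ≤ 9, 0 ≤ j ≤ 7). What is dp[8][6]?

8

   ''  c  i  g  e  p  d  f
''  0  1  2  3  4  5  6  7
 b  1  1  2  3  4  5  6  7
 o  2  2  2  3  4  5  6  7
 f  3  3  3  3  4  5  6  6
 f  4  4  4  4  4  5  6  6
 d  5  5  5  5  5  5  5  6
 i  6  6  5  6  6  6  6  6
 o  7  7  6  6  7  7  7  7
 g  8  8  7  6  7  8  8  8
 h  9  9  8  7  7  8  9  9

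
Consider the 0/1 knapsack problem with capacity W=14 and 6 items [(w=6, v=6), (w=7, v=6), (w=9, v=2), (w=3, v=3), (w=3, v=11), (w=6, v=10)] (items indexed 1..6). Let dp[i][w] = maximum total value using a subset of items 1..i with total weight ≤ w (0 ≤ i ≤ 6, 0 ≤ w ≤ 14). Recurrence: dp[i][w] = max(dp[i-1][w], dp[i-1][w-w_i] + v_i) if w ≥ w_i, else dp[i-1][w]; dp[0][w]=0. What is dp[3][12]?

6

i\w   0   1   2   3   4   5   6   7   8   9  10  11  12  13  14
  0   0   0   0   0   0   0   0   0   0   0   0   0   0   0   0
  1   0   0   0   0   0   0   6   6   6   6   6   6   6   6   6
  2   0   0   0   0   0   0   6   6   6   6   6   6   6  12  12
  3   0   0   0   0   0   0   6   6   6   6   6   6   6  12  12
  4   0   0   0   3   3   3   6   6   6   9   9   9   9  12  12
  5   0   0   0  11  11  11  14  14  14  17  17  17  20  20  20
  6   0   0   0  11  11  11  14  14  14  21  21  21  24  24  24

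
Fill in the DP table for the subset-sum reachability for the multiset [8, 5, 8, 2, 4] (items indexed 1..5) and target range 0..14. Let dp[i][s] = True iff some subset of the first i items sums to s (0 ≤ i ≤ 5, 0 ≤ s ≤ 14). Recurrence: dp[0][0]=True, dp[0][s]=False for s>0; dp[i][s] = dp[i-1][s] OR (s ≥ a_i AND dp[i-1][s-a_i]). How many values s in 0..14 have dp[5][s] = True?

i\s   0   1   2   3   4   5   6   7   8   9  10  11  12  13  14
  0   T   F   F   F   F   F   F   F   F   F   F   F   F   F   F
  1   T   F   F   F   F   F   F   F   T   F   F   F   F   F   F
  2   T   F   F   F   F   T   F   F   T   F   F   F   F   T   F
  3   T   F   F   F   F   T   F   F   T   F   F   F   F   T   F
  4   T   F   T   F   F   T   F   T   T   F   T   F   F   T   F
  5   T   F   T   F   T   T   T   T   T   T   T   T   T   T   T

13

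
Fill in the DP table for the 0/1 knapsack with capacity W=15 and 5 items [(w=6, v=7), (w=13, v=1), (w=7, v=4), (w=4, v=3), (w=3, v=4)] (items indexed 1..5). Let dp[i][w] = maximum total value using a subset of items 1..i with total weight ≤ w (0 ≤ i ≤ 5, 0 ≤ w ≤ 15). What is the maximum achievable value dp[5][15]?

i\w   0   1   2   3   4   5   6   7   8   9  10  11  12  13  14  15
  0   0   0   0   0   0   0   0   0   0   0   0   0   0   0   0   0
  1   0   0   0   0   0   0   7   7   7   7   7   7   7   7   7   7
  2   0   0   0   0   0   0   7   7   7   7   7   7   7   7   7   7
  3   0   0   0   0   0   0   7   7   7   7   7   7   7  11  11  11
  4   0   0   0   0   3   3   7   7   7   7  10  10  10  11  11  11
  5   0   0   0   4   4   4   7   7   7  11  11  11  11  14  14  14

14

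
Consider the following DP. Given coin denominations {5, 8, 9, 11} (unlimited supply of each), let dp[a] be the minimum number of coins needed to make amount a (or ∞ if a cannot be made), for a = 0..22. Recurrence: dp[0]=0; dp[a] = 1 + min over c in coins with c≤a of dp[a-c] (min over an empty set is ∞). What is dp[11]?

 a  0  1  2  3  4  5  6  7  8  9 10 11 12 13 14 15 16 17 18 19 20 21 22
dp  0  -  -  -  -  1  -  -  1  1  2  1  -  2  2  3  2  2  2  2  2  3  2
(- denotes ∞ / unreachable)

1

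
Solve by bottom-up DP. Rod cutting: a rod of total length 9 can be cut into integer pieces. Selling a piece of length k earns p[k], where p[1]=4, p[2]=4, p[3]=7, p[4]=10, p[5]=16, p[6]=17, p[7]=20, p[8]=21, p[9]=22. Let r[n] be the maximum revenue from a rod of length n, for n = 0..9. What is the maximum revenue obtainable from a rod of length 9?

36

   n    0    1    2    3    4    5    6    7    8    9
r[n]    0    4    8   12   16   20   24   28   32   36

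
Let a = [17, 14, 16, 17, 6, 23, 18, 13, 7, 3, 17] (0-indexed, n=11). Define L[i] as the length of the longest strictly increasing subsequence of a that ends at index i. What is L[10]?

   i    0    1    2    3    4    5    6    7    8    9   10
a[i]   17   14   16   17    6   23   18   13    7    3   17
L[i]    1    1    2    3    1    4    4    2    2    1    3

3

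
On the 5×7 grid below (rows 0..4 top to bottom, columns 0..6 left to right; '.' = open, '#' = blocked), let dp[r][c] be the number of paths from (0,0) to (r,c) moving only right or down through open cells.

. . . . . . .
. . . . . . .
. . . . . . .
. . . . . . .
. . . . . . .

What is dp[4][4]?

r\c   0   1   2   3   4   5   6
  0   1   1   1   1   1   1   1
  1   1   2   3   4   5   6   7
  2   1   3   6  10  15  21  28
  3   1   4  10  20  35  56  84
  4   1   5  15  35  70 126 210

70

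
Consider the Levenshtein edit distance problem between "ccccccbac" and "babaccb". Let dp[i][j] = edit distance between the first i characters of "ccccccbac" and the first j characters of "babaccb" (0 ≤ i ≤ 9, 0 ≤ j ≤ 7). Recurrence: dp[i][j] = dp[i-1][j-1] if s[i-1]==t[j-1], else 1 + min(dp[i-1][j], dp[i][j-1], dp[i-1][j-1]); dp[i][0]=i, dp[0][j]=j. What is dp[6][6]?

   ''  b  a  b  a  c  c  b
''  0  1  2  3  4  5  6  7
 c  1  1  2  3  4  4  5  6
 c  2  2  2  3  4  4  4  5
 c  3  3  3  3  4  4  4  5
 c  4  4  4  4  4  4  4  5
 c  5  5  5  5  5  4  4  5
 c  6  6  6  6  6  5  4  5
 b  7  6  7  6  7  6  5  4
 a  8  7  6  7  6  7  6  5
 c  9  8  7  7  7  6  7  6

4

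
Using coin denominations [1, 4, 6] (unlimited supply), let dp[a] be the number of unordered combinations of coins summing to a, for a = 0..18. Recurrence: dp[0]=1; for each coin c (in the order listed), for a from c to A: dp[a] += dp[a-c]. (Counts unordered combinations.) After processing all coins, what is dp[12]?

after  coin     0     1     2     3     4     5     6     7     8     9    10    11    12    13    14    15    16    17    18
          1     1     1     1     1     1     1     1     1     1     1     1     1     1     1     1     1     1     1     1
          4     1     1     1     1     2     2     2     2     3     3     3     3     4     4     4     4     5     5     5
          6     1     1     1     1     2     2     3     3     4     4     5     5     7     7     8     8    10    10    12

7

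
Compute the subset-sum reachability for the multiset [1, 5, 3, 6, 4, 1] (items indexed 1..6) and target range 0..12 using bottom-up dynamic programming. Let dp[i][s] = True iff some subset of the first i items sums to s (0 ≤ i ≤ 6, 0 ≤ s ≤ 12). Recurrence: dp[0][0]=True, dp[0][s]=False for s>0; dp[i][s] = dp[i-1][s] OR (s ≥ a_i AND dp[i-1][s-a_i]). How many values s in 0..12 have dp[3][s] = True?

i\s   0   1   2   3   4   5   6   7   8   9  10  11  12
  0   T   F   F   F   F   F   F   F   F   F   F   F   F
  1   T   T   F   F   F   F   F   F   F   F   F   F   F
  2   T   T   F   F   F   T   T   F   F   F   F   F   F
  3   T   T   F   T   T   T   T   F   T   T   F   F   F
  4   T   T   F   T   T   T   T   T   T   T   T   T   T
  5   T   T   F   T   T   T   T   T   T   T   T   T   T
  6   T   T   T   T   T   T   T   T   T   T   T   T   T

8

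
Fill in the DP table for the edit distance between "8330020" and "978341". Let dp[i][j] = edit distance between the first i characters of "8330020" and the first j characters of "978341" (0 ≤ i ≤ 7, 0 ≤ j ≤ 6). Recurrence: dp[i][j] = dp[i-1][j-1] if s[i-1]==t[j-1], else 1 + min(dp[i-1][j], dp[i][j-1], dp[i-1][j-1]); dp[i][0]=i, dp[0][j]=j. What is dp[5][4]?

   ''  9  7  8  3  4  1
''  0  1  2  3  4  5  6
 8  1  1  2  2  3  4  5
 3  2  2  2  3  2  3  4
 3  3  3  3  3  3  3  4
 0  4  4  4  4  4  4  4
 0  5  5  5  5  5  5  5
 2  6  6  6  6  6  6  6
 0  7  7  7  7  7  7  7

5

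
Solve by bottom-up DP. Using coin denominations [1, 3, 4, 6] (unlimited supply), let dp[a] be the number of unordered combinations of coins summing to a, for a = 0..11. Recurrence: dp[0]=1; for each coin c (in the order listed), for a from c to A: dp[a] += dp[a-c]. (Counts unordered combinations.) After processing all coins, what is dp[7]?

after  coin     0     1     2     3     4     5     6     7     8     9    10    11
          1     1     1     1     1     1     1     1     1     1     1     1     1
          3     1     1     1     2     2     2     3     3     3     4     4     4
          4     1     1     1     2     3     3     4     5     6     7     8     9
          6     1     1     1     2     3     3     5     6     7     9    11    12

6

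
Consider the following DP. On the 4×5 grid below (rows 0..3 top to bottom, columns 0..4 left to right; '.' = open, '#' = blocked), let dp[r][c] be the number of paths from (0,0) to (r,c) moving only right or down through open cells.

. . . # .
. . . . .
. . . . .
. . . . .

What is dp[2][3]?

9

r\c   0   1   2   3   4
  0   1   1   1   0   0
  1   1   2   3   3   3
  2   1   3   6   9  12
  3   1   4  10  19  31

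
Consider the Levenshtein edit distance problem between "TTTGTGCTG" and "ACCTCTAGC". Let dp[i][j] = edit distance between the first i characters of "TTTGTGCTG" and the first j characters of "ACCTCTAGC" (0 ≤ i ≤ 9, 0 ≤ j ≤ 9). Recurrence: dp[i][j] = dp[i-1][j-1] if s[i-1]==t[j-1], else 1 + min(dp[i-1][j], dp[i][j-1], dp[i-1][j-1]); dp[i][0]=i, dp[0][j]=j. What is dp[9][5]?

   ''  A  C  C  T  C  T  A  G  C
''  0  1  2  3  4  5  6  7  8  9
 T  1  1  2  3  3  4  5  6  7  8
 T  2  2  2  3  3  4  4  5  6  7
 T  3  3  3  3  3  4  4  5  6  7
 G  4  4  4  4  4  4  5  5  5  6
 T  5  5  5  5  4  5  4  5  6  6
 G  6  6  6  6  5  5  5  5  5  6
 C  7  7  6  6  6  5  6  6  6  5
 T  8  8  7  7  6  6  5  6  7  6
 G  9  9  8  8  7  7  6  6  6  7

7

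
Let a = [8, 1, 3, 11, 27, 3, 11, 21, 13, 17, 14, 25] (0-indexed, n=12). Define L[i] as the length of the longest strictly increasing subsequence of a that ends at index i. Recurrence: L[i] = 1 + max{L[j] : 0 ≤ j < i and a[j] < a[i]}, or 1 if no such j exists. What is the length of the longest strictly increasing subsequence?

   i    0    1    2    3    4    5    6    7    8    9   10   11
a[i]    8    1    3   11   27    3   11   21   13   17   14   25
L[i]    1    1    2    3    4    2    3    4    4    5    5    6

6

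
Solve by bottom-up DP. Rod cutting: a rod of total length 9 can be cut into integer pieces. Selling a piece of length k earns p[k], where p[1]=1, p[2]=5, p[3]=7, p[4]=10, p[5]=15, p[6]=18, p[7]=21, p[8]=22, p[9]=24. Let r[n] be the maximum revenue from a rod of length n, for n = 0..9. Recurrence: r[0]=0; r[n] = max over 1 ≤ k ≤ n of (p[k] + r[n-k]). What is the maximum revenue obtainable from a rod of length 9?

26

   n    0    1    2    3    4    5    6    7    8    9
r[n]    0    1    5    7   10   15   18   21   23   26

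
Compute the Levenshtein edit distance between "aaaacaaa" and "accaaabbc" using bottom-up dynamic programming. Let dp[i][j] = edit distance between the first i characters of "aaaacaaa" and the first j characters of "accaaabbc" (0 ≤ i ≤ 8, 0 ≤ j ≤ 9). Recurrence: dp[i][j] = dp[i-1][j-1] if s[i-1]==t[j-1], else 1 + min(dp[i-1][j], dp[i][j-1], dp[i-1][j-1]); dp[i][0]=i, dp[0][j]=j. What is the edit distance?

   ''  a  c  c  a  a  a  b  b  c
''  0  1  2  3  4  5  6  7  8  9
 a  1  0  1  2  3  4  5  6  7  8
 a  2  1  1  2  2  3  4  5  6  7
 a  3  2  2  2  2  2  3  4  5  6
 a  4  3  3  3  2  2  2  3  4  5
 c  5  4  3  3  3  3  3  3  4  4
 a  6  5  4  4  3  3  3  4  4  5
 a  7  6  5  5  4  3  3  4  5  5
 a  8  7  6  6  5  4  3  4  5  6

6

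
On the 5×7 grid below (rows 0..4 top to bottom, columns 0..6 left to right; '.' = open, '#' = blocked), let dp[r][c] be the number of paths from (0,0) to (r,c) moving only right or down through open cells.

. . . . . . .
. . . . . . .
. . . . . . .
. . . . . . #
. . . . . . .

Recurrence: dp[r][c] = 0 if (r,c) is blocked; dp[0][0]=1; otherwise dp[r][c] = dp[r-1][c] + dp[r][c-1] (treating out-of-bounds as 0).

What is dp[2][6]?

28

r\c   0   1   2   3   4   5   6
  0   1   1   1   1   1   1   1
  1   1   2   3   4   5   6   7
  2   1   3   6  10  15  21  28
  3   1   4  10  20  35  56   0
  4   1   5  15  35  70 126 126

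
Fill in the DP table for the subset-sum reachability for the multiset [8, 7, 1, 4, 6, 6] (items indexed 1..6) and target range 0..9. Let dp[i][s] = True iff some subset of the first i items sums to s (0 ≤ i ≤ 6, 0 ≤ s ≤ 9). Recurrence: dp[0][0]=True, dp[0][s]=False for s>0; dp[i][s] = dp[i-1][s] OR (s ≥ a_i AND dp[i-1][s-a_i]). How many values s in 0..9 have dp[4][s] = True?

7

i\s   0   1   2   3   4   5   6   7   8   9
  0   T   F   F   F   F   F   F   F   F   F
  1   T   F   F   F   F   F   F   F   T   F
  2   T   F   F   F   F   F   F   T   T   F
  3   T   T   F   F   F   F   F   T   T   T
  4   T   T   F   F   T   T   F   T   T   T
  5   T   T   F   F   T   T   T   T   T   T
  6   T   T   F   F   T   T   T   T   T   T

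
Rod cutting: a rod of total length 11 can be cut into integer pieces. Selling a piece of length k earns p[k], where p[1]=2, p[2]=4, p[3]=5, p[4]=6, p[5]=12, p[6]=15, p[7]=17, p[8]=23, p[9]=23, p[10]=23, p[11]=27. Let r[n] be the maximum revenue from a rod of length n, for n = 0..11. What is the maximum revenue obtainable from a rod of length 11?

29

   n    0    1    2    3    4    5    6    7    8    9   10   11
r[n]    0    2    4    6    8   12   15   17   23   25   27   29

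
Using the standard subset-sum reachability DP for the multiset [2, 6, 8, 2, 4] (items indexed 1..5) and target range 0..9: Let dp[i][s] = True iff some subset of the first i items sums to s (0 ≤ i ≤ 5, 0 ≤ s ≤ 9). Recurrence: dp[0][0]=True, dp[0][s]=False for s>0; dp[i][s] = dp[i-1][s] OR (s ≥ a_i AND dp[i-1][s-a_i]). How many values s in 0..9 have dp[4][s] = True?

i\s   0   1   2   3   4   5   6   7   8   9
  0   T   F   F   F   F   F   F   F   F   F
  1   T   F   T   F   F   F   F   F   F   F
  2   T   F   T   F   F   F   T   F   T   F
  3   T   F   T   F   F   F   T   F   T   F
  4   T   F   T   F   T   F   T   F   T   F
  5   T   F   T   F   T   F   T   F   T   F

5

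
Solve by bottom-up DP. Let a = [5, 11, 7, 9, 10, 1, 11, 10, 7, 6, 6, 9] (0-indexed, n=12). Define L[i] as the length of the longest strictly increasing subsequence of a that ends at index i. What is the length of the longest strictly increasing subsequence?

   i    0    1    2    3    4    5    6    7    8    9   10   11
a[i]    5   11    7    9   10    1   11   10    7    6    6    9
L[i]    1    2    2    3    4    1    5    4    2    2    2    3

5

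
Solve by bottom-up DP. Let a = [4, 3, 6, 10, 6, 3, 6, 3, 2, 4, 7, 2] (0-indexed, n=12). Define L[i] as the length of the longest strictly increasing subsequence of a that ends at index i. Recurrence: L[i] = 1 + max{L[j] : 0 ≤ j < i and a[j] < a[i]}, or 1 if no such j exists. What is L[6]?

2

   i    0    1    2    3    4    5    6    7    8    9   10   11
a[i]    4    3    6   10    6    3    6    3    2    4    7    2
L[i]    1    1    2    3    2    1    2    1    1    2    3    1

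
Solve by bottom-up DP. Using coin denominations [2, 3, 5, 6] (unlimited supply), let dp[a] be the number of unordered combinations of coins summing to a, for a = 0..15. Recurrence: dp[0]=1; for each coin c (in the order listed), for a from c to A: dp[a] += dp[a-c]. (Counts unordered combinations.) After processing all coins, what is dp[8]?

4

after  coin     0     1     2     3     4     5     6     7     8     9    10    11    12    13    14    15
          2     1     0     1     0     1     0     1     0     1     0     1     0     1     0     1     0
          3     1     0     1     1     1     1     2     1     2     2     2     2     3     2     3     3
          5     1     0     1     1     1     2     2     2     3     3     4     4     5     5     6     7
          6     1     0     1     1     1     2     3     2     4     4     5     6     8     7    10    11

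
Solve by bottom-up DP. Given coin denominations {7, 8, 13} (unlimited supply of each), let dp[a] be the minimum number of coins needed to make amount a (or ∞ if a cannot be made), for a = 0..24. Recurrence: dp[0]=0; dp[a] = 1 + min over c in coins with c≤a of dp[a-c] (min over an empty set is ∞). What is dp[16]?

2

 a  0  1  2  3  4  5  6  7  8  9 10 11 12 13 14 15 16 17 18 19 20 21 22 23 24
dp  0  -  -  -  -  -  -  1  1  -  -  -  -  1  2  2  2  -  -  -  2  2  3  3  3
(- denotes ∞ / unreachable)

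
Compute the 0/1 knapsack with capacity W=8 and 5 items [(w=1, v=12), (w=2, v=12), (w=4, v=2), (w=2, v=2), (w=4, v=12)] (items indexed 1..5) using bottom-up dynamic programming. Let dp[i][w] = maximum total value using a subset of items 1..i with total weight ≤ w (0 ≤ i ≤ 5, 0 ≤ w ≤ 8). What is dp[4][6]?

i\w   0   1   2   3   4   5   6   7   8
  0   0   0   0   0   0   0   0   0   0
  1   0  12  12  12  12  12  12  12  12
  2   0  12  12  24  24  24  24  24  24
  3   0  12  12  24  24  24  24  26  26
  4   0  12  12  24  24  26  26  26  26
  5   0  12  12  24  24  26  26  36  36

26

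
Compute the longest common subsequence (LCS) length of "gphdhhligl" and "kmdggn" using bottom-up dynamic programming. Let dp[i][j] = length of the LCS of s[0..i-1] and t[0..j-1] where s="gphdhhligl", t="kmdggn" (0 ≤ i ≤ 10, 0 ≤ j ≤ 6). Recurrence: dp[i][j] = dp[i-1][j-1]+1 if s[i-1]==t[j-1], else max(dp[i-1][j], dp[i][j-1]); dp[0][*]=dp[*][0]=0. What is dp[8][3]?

1

   ''  k  m  d  g  g  n
''  0  0  0  0  0  0  0
 g  0  0  0  0  1  1  1
 p  0  0  0  0  1  1  1
 h  0  0  0  0  1  1  1
 d  0  0  0  1  1  1  1
 h  0  0  0  1  1  1  1
 h  0  0  0  1  1  1  1
 l  0  0  0  1  1  1  1
 i  0  0  0  1  1  1  1
 g  0  0  0  1  2  2  2
 l  0  0  0  1  2  2  2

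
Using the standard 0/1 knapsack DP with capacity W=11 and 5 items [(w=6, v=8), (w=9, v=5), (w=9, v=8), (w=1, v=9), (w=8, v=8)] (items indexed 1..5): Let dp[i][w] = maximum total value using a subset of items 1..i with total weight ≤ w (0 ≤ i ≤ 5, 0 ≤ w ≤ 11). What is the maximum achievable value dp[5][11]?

i\w   0   1   2   3   4   5   6   7   8   9  10  11
  0   0   0   0   0   0   0   0   0   0   0   0   0
  1   0   0   0   0   0   0   8   8   8   8   8   8
  2   0   0   0   0   0   0   8   8   8   8   8   8
  3   0   0   0   0   0   0   8   8   8   8   8   8
  4   0   9   9   9   9   9   9  17  17  17  17  17
  5   0   9   9   9   9   9   9  17  17  17  17  17

17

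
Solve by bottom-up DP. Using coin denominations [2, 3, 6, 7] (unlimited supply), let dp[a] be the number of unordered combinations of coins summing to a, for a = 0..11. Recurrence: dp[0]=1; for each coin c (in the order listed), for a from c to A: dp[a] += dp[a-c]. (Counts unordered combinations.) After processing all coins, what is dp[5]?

after  coin     0     1     2     3     4     5     6     7     8     9    10    11
          2     1     0     1     0     1     0     1     0     1     0     1     0
          3     1     0     1     1     1     1     2     1     2     2     2     2
          6     1     0     1     1     1     1     3     1     3     3     3     3
          7     1     0     1     1     1     1     3     2     3     4     4     4

1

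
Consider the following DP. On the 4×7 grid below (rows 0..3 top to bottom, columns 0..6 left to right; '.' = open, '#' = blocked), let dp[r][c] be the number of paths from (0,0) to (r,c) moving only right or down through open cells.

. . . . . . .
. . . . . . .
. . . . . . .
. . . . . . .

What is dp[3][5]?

56

r\c   0   1   2   3   4   5   6
  0   1   1   1   1   1   1   1
  1   1   2   3   4   5   6   7
  2   1   3   6  10  15  21  28
  3   1   4  10  20  35  56  84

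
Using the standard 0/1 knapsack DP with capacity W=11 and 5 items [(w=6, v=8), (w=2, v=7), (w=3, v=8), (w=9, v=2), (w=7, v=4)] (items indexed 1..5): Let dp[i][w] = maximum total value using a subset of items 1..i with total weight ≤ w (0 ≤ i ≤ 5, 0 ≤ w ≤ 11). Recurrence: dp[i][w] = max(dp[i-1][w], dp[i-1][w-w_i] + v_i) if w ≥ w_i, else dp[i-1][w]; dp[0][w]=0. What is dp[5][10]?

16

i\w   0   1   2   3   4   5   6   7   8   9  10  11
  0   0   0   0   0   0   0   0   0   0   0   0   0
  1   0   0   0   0   0   0   8   8   8   8   8   8
  2   0   0   7   7   7   7   8   8  15  15  15  15
  3   0   0   7   8   8  15  15  15  15  16  16  23
  4   0   0   7   8   8  15  15  15  15  16  16  23
  5   0   0   7   8   8  15  15  15  15  16  16  23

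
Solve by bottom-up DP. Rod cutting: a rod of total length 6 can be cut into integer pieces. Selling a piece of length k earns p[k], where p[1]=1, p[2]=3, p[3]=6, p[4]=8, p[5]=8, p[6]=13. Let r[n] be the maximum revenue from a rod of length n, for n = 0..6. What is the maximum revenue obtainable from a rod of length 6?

   n    0    1    2    3    4    5    6
r[n]    0    1    3    6    8    9   13

13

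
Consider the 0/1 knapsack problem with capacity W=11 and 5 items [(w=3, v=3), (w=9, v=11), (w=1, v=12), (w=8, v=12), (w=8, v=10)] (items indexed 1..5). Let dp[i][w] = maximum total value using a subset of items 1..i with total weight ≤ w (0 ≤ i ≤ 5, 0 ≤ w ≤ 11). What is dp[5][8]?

i\w   0   1   2   3   4   5   6   7   8   9  10  11
  0   0   0   0   0   0   0   0   0   0   0   0   0
  1   0   0   0   3   3   3   3   3   3   3   3   3
  2   0   0   0   3   3   3   3   3   3  11  11  11
  3   0  12  12  12  15  15  15  15  15  15  23  23
  4   0  12  12  12  15  15  15  15  15  24  24  24
  5   0  12  12  12  15  15  15  15  15  24  24  24

15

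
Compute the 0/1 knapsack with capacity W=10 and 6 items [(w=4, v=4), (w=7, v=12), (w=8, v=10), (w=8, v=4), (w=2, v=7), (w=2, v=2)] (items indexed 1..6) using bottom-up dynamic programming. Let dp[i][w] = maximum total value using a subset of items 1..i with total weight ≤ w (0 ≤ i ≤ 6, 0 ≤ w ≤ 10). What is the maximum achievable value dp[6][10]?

i\w   0   1   2   3   4   5   6   7   8   9  10
  0   0   0   0   0   0   0   0   0   0   0   0
  1   0   0   0   0   4   4   4   4   4   4   4
  2   0   0   0   0   4   4   4  12  12  12  12
  3   0   0   0   0   4   4   4  12  12  12  12
  4   0   0   0   0   4   4   4  12  12  12  12
  5   0   0   7   7   7   7  11  12  12  19  19
  6   0   0   7   7   9   9  11  12  13  19  19

19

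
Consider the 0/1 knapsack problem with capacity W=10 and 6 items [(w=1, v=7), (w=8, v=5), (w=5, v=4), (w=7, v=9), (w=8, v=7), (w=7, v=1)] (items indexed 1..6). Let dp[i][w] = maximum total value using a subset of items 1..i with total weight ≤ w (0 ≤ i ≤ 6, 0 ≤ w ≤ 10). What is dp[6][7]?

i\w   0   1   2   3   4   5   6   7   8   9  10
  0   0   0   0   0   0   0   0   0   0   0   0
  1   0   7   7   7   7   7   7   7   7   7   7
  2   0   7   7   7   7   7   7   7   7  12  12
  3   0   7   7   7   7   7  11  11  11  12  12
  4   0   7   7   7   7   7  11  11  16  16  16
  5   0   7   7   7   7   7  11  11  16  16  16
  6   0   7   7   7   7   7  11  11  16  16  16

11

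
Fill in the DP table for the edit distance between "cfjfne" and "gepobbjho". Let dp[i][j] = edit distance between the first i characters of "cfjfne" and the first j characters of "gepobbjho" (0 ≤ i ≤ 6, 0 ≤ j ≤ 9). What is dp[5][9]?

8

   ''  g  e  p  o  b  b  j  h  o
''  0  1  2  3  4  5  6  7  8  9
 c  1  1  2  3  4  5  6  7  8  9
 f  2  2  2  3  4  5  6  7  8  9
 j  3  3  3  3  4  5  6  6  7  8
 f  4  4  4  4  4  5  6  7  7  8
 n  5  5  5  5  5  5  6  7  8  8
 e  6  6  5  6  6  6  6  7  8  9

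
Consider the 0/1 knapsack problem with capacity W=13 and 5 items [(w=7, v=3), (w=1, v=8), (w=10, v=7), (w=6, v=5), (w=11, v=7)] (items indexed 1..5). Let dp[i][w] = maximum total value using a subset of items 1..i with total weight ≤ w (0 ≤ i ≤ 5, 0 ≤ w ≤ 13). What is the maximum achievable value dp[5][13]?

15

i\w   0   1   2   3   4   5   6   7   8   9  10  11  12  13
  0   0   0   0   0   0   0   0   0   0   0   0   0   0   0
  1   0   0   0   0   0   0   0   3   3   3   3   3   3   3
  2   0   8   8   8   8   8   8   8  11  11  11  11  11  11
  3   0   8   8   8   8   8   8   8  11  11  11  15  15  15
  4   0   8   8   8   8   8   8  13  13  13  13  15  15  15
  5   0   8   8   8   8   8   8  13  13  13  13  15  15  15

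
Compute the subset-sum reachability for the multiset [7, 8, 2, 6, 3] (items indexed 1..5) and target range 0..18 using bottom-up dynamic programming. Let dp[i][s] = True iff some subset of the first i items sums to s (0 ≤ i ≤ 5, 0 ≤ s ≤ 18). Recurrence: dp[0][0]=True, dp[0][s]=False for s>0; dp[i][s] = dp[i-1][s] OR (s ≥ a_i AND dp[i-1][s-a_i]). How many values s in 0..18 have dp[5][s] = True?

i\s   0   1   2   3   4   5   6   7   8   9  10  11  12  13  14  15  16  17  18
  0   T   F   F   F   F   F   F   F   F   F   F   F   F   F   F   F   F   F   F
  1   T   F   F   F   F   F   F   T   F   F   F   F   F   F   F   F   F   F   F
  2   T   F   F   F   F   F   F   T   T   F   F   F   F   F   F   T   F   F   F
  3   T   F   T   F   F   F   F   T   T   T   T   F   F   F   F   T   F   T   F
  4   T   F   T   F   F   F   T   T   T   T   T   F   F   T   T   T   T   T   F
  5   T   F   T   T   F   T   T   T   T   T   T   T   T   T   T   T   T   T   T

17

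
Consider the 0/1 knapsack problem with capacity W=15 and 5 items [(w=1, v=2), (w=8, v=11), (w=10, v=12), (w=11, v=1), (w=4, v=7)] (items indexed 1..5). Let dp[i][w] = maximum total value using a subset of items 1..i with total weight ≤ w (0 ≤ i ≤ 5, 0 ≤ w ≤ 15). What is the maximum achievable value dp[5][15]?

21

i\w   0   1   2   3   4   5   6   7   8   9  10  11  12  13  14  15
  0   0   0   0   0   0   0   0   0   0   0   0   0   0   0   0   0
  1   0   2   2   2   2   2   2   2   2   2   2   2   2   2   2   2
  2   0   2   2   2   2   2   2   2  11  13  13  13  13  13  13  13
  3   0   2   2   2   2   2   2   2  11  13  13  14  14  14  14  14
  4   0   2   2   2   2   2   2   2  11  13  13  14  14  14  14  14
  5   0   2   2   2   7   9   9   9  11  13  13  14  18  20  20  21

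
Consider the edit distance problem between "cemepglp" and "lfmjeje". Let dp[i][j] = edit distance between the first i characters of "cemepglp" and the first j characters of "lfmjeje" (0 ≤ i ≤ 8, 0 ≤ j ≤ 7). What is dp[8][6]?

7

   ''  l  f  m  j  e  j  e
''  0  1  2  3  4  5  6  7
 c  1  1  2  3  4  5  6  7
 e  2  2  2  3  4  4  5  6
 m  3  3  3  2  3  4  5  6
 e  4  4  4  3  3  3  4  5
 p  5  5  5  4  4  4  4  5
 g  6  6  6  5  5  5  5  5
 l  7  6  7  6  6  6  6  6
 p  8  7  7  7  7  7  7  7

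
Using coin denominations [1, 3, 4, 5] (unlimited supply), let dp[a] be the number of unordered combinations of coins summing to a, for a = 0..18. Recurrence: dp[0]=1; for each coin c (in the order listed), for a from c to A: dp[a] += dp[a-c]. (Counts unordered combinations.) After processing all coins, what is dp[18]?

after  coin     0     1     2     3     4     5     6     7     8     9    10    11    12    13    14    15    16    17    18
          1     1     1     1     1     1     1     1     1     1     1     1     1     1     1     1     1     1     1     1
          3     1     1     1     2     2     2     3     3     3     4     4     4     5     5     5     6     6     6     7
          4     1     1     1     2     3     3     4     5     6     7     8     9    11    12    13    15    17    18    20
          5     1     1     1     2     3     4     5     6     8    10    12    14    17    20    23    27    31    35    40

40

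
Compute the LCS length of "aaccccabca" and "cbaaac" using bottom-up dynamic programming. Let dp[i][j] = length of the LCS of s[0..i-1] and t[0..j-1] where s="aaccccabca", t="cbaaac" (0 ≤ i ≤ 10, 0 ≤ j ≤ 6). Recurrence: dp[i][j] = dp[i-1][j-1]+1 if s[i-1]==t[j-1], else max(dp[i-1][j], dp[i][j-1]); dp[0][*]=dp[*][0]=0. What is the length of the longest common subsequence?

4

   ''  c  b  a  a  a  c
''  0  0  0  0  0  0  0
 a  0  0  0  1  1  1  1
 a  0  0  0  1  2  2  2
 c  0  1  1  1  2  2  3
 c  0  1  1  1  2  2  3
 c  0  1  1  1  2  2  3
 c  0  1  1  1  2  2  3
 a  0  1  1  2  2  3  3
 b  0  1  2  2  2  3  3
 c  0  1  2  2  2  3  4
 a  0  1  2  3  3  3  4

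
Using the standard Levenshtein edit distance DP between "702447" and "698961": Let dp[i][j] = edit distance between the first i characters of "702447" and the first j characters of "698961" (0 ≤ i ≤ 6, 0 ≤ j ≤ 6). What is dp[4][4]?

   ''  6  9  8  9  6  1
''  0  1  2  3  4  5  6
 7  1  1  2  3  4  5  6
 0  2  2  2  3  4  5  6
 2  3  3  3  3  4  5  6
 4  4  4  4  4  4  5  6
 4  5  5  5  5  5  5  6
 7  6  6  6  6  6  6  6

4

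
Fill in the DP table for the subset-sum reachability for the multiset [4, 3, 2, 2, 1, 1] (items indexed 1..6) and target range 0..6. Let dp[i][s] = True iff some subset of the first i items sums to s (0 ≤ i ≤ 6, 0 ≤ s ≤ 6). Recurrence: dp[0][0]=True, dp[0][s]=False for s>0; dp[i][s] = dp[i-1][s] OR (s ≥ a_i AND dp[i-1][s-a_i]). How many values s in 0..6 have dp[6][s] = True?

i\s   0   1   2   3   4   5   6
  0   T   F   F   F   F   F   F
  1   T   F   F   F   T   F   F
  2   T   F   F   T   T   F   F
  3   T   F   T   T   T   T   T
  4   T   F   T   T   T   T   T
  5   T   T   T   T   T   T   T
  6   T   T   T   T   T   T   T

7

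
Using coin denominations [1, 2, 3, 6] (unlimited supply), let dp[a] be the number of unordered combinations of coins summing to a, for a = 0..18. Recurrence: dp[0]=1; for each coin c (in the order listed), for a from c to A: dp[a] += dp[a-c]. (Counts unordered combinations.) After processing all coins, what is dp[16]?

48

after  coin     0     1     2     3     4     5     6     7     8     9    10    11    12    13    14    15    16    17    18
          1     1     1     1     1     1     1     1     1     1     1     1     1     1     1     1     1     1     1     1
          2     1     1     2     2     3     3     4     4     5     5     6     6     7     7     8     8     9     9    10
          3     1     1     2     3     4     5     7     8    10    12    14    16    19    21    24    27    30    33    37
          6     1     1     2     3     4     5     8     9    12    15    18    21    27    30    36    42    48    54    64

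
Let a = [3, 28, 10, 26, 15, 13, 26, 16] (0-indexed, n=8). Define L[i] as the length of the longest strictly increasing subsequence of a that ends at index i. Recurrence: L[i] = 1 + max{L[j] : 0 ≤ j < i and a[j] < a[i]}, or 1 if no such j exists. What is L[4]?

3

   i    0    1    2    3    4    5    6    7
a[i]    3   28   10   26   15   13   26   16
L[i]    1    2    2    3    3    3    4    4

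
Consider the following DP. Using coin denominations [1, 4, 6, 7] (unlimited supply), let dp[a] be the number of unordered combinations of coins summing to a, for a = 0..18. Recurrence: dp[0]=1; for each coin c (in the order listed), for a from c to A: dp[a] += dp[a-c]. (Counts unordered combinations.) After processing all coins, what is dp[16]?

after  coin     0     1     2     3     4     5     6     7     8     9    10    11    12    13    14    15    16    17    18
          1     1     1     1     1     1     1     1     1     1     1     1     1     1     1     1     1     1     1     1
          4     1     1     1     1     2     2     2     2     3     3     3     3     4     4     4     4     5     5     5
          6     1     1     1     1     2     2     3     3     4     4     5     5     7     7     8     8    10    10    12
          7     1     1     1     1     2     2     3     4     5     5     6     7     9    10    12    13    15    16    19

15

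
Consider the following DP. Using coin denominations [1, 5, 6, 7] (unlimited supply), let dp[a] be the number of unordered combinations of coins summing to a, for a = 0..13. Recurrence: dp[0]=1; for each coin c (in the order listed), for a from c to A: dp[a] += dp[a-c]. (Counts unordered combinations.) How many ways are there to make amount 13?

9

after  coin     0     1     2     3     4     5     6     7     8     9    10    11    12    13
          1     1     1     1     1     1     1     1     1     1     1     1     1     1     1
          5     1     1     1     1     1     2     2     2     2     2     3     3     3     3
          6     1     1     1     1     1     2     3     3     3     3     4     5     6     6
          7     1     1     1     1     1     2     3     4     4     4     5     6     8     9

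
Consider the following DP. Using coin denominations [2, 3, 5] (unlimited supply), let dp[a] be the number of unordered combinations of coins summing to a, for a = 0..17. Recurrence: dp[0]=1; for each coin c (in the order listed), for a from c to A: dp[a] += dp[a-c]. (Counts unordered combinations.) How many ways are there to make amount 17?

after  coin     0     1     2     3     4     5     6     7     8     9    10    11    12    13    14    15    16    17
          2     1     0     1     0     1     0     1     0     1     0     1     0     1     0     1     0     1     0
          3     1     0     1     1     1     1     2     1     2     2     2     2     3     2     3     3     3     3
          5     1     0     1     1     1     2     2     2     3     3     4     4     5     5     6     7     7     8

8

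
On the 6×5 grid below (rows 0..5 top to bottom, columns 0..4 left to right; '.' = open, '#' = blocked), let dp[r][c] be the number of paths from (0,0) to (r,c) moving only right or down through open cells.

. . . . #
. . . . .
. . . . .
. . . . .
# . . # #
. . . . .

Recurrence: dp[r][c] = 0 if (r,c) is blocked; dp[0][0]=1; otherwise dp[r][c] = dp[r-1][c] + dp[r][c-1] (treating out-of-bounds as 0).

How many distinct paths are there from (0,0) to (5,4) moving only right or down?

18

r\c   0   1   2   3   4
  0   1   1   1   1   0
  1   1   2   3   4   4
  2   1   3   6  10  14
  3   1   4  10  20  34
  4   0   4  14   0   0
  5   0   4  18  18  18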